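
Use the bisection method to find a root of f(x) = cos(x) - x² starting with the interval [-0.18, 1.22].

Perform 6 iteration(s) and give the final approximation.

f(x) = cos(x) - x²
Initial interval: [-0.18, 1.22]

Iteration 1:
  c_1 = (-0.180000 + 1.220000)/2 = 0.520000
  f(c_1) = f(0.520000) = 0.597419
  f(a) × f(c) ≥ 0, new interval: [0.520000, 1.220000]
Iteration 2:
  c_2 = (0.520000 + 1.220000)/2 = 0.870000
  f(c_2) = f(0.870000) = -0.112073
  f(a) × f(c) < 0, new interval: [0.520000, 0.870000]
Iteration 3:
  c_3 = (0.520000 + 0.870000)/2 = 0.695000
  f(c_3) = f(0.695000) = 0.285029
  f(a) × f(c) ≥ 0, new interval: [0.695000, 0.870000]
Iteration 4:
  c_4 = (0.695000 + 0.870000)/2 = 0.782500
  f(c_4) = f(0.782500) = 0.096847
  f(a) × f(c) ≥ 0, new interval: [0.782500, 0.870000]
Iteration 5:
  c_5 = (0.782500 + 0.870000)/2 = 0.826250
  f(c_5) = f(0.826250) = -0.005051
  f(a) × f(c) < 0, new interval: [0.782500, 0.826250]
Iteration 6:
  c_6 = (0.782500 + 0.826250)/2 = 0.804375
  f(c_6) = f(0.804375) = 0.046542
  f(a) × f(c) ≥ 0, new interval: [0.804375, 0.826250]

After 6 iteration(s), the approximation is c_6 = 0.804375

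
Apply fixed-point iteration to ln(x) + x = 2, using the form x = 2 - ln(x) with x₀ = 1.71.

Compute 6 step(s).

Equation: ln(x) + x = 2
Fixed-point form: x = 2 - ln(x)
x₀ = 1.71

x_1 = g(1.710000) = 1.463507
x_2 = g(1.463507) = 1.619165
x_3 = g(1.619165) = 1.518090
x_4 = g(1.518090) = 1.582547
x_5 = g(1.582547) = 1.540964
x_6 = g(1.540964) = 1.567592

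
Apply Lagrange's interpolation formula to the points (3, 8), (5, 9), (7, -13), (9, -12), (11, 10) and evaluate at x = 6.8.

Lagrange interpolation formula:
P(x) = Σ yᵢ × Lᵢ(x)
where Lᵢ(x) = Π_{j≠i} (x - xⱼ)/(xᵢ - xⱼ)

L_0(6.8) = (6.8 - 5)/(3 - 5) × (6.8 - 7)/(3 - 7) × (6.8 - 9)/(3 - 9) × (6.8 - 11)/(3 - 11) = -0.008663
L_1(6.8) = (6.8 - 3)/(5 - 3) × (6.8 - 7)/(5 - 7) × (6.8 - 9)/(5 - 9) × (6.8 - 11)/(5 - 11) = 0.073150
L_2(6.8) = (6.8 - 3)/(7 - 3) × (6.8 - 5)/(7 - 5) × (6.8 - 9)/(7 - 9) × (6.8 - 11)/(7 - 11) = 0.987525
L_3(6.8) = (6.8 - 3)/(9 - 3) × (6.8 - 5)/(9 - 5) × (6.8 - 7)/(9 - 7) × (6.8 - 11)/(9 - 11) = -0.059850
L_4(6.8) = (6.8 - 3)/(11 - 3) × (6.8 - 5)/(11 - 5) × (6.8 - 7)/(11 - 7) × (6.8 - 9)/(11 - 9) = 0.007838

P(6.8) = 8×L_0(6.8) + 9×L_1(6.8) + (-13)×L_2(6.8) + (-12)×L_3(6.8) + 10×L_4(6.8)
P(6.8) = -11.452200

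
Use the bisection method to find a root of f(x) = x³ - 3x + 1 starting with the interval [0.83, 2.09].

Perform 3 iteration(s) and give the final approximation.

f(x) = x³ - 3x + 1
Initial interval: [0.83, 2.09]

Iteration 1:
  c_1 = (0.830000 + 2.090000)/2 = 1.460000
  f(c_1) = f(1.460000) = -0.267864
  f(a) × f(c) ≥ 0, new interval: [1.460000, 2.090000]
Iteration 2:
  c_2 = (1.460000 + 2.090000)/2 = 1.775000
  f(c_2) = f(1.775000) = 1.267359
  f(a) × f(c) < 0, new interval: [1.460000, 1.775000]
Iteration 3:
  c_3 = (1.460000 + 1.775000)/2 = 1.617500
  f(c_3) = f(1.617500) = 0.379375
  f(a) × f(c) < 0, new interval: [1.460000, 1.617500]

After 3 iteration(s), the approximation is c_3 = 1.617500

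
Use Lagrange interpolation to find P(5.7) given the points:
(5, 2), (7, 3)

Lagrange interpolation formula:
P(x) = Σ yᵢ × Lᵢ(x)
where Lᵢ(x) = Π_{j≠i} (x - xⱼ)/(xᵢ - xⱼ)

L_0(5.7) = (5.7 - 7)/(5 - 7) = 0.650000
L_1(5.7) = (5.7 - 5)/(7 - 5) = 0.350000

P(5.7) = 2×L_0(5.7) + 3×L_1(5.7)
P(5.7) = 2.350000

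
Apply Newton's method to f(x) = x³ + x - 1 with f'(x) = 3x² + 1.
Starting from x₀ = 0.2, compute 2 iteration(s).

f(x) = x³ + x - 1
f'(x) = 3x² + 1
x₀ = 0.2

Newton-Raphson formula: x_{n+1} = x_n - f(x_n)/f'(x_n)

Iteration 1:
  f(0.200000) = -0.792000
  f'(0.200000) = 1.120000
  x_1 = 0.200000 - (-0.792000)/1.120000 = 0.907143
Iteration 2:
  f(0.907143) = 0.653638
  f'(0.907143) = 3.468724
  x_2 = 0.907143 - 0.653638/3.468724 = 0.718705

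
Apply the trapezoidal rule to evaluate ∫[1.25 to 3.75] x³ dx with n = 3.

f(x) = x³
a = 1.25, b = 3.75, n = 3
h = (b - a)/n = 0.833333

Trapezoidal rule: (h/2)[f(x₀) + 2f(x₁) + 2f(x₂) + ... + f(xₙ)]

x_0 = 1.2500, f(x_0) = 1.953125, coefficient = 1
x_1 = 2.0833, f(x_1) = 9.042245, coefficient = 2
x_2 = 2.9167, f(x_2) = 24.811921, coefficient = 2
x_3 = 3.7500, f(x_3) = 52.734375, coefficient = 1

I ≈ (0.833333/2) × 122.395833 = 50.998264
Exact value: 48.828125
Error: 2.170139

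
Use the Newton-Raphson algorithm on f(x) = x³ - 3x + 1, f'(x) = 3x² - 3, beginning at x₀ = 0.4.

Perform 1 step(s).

f(x) = x³ - 3x + 1
f'(x) = 3x² - 3
x₀ = 0.4

Newton-Raphson formula: x_{n+1} = x_n - f(x_n)/f'(x_n)

Iteration 1:
  f(0.400000) = -0.136000
  f'(0.400000) = -2.520000
  x_1 = 0.400000 - (-0.136000)/(-2.520000) = 0.346032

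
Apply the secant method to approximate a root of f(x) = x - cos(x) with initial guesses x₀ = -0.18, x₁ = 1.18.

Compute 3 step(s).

f(x) = x - cos(x)
x₀ = -0.18, x₁ = 1.18

Secant formula: x_{n+1} = x_n - f(x_n)(x_n - x_{n-1})/(f(x_n) - f(x_{n-1}))

Iteration 1:
  f(-0.180000) = -1.163844
  f(1.180000) = 0.799075
  x_2 = 1.180000 - 0.799075×(1.180000 - (-0.180000))/(0.799075 - (-1.163844))
       = 0.626364
Iteration 2:
  f(1.180000) = 0.799075
  f(0.626364) = -0.183800
  x_3 = 0.626364 - (-0.183800)×(0.626364 - 1.180000)/(-0.183800 - 0.799075)
       = 0.729895
Iteration 3:
  f(0.626364) = -0.183800
  f(0.729895) = -0.015349
  x_4 = 0.729895 - (-0.015349)×(0.729895 - 0.626364)/(-0.015349 - (-0.183800))
       = 0.739329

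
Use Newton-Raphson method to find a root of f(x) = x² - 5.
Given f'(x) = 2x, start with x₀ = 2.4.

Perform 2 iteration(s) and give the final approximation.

f(x) = x² - 5
f'(x) = 2x
x₀ = 2.4

Newton-Raphson formula: x_{n+1} = x_n - f(x_n)/f'(x_n)

Iteration 1:
  f(2.400000) = 0.760000
  f'(2.400000) = 4.800000
  x_1 = 2.400000 - 0.760000/4.800000 = 2.241667
Iteration 2:
  f(2.241667) = 0.025069
  f'(2.241667) = 4.483333
  x_2 = 2.241667 - 0.025069/4.483333 = 2.236075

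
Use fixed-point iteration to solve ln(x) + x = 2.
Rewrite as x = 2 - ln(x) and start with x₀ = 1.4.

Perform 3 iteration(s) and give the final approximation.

Equation: ln(x) + x = 2
Fixed-point form: x = 2 - ln(x)
x₀ = 1.4

x_1 = g(1.400000) = 1.663528
x_2 = g(1.663528) = 1.491059
x_3 = g(1.491059) = 1.600513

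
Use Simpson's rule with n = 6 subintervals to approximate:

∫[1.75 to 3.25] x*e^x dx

f(x) = x*e^x
a = 1.75, b = 3.25, n = 6
h = (b - a)/n = 0.250000

Simpson's rule: (h/3)[f(x₀) + 4f(x₁) + 2f(x₂) + ... + f(xₙ)]

x_0 = 1.7500, f(x_0) = 10.070555, coefficient = 1
x_1 = 2.0000, f(x_1) = 14.778112, coefficient = 4
x_2 = 2.2500, f(x_2) = 21.347406, coefficient = 2
x_3 = 2.5000, f(x_3) = 30.456235, coefficient = 4
x_4 = 2.7500, f(x_4) = 43.017238, coefficient = 2
x_5 = 3.0000, f(x_5) = 60.256611, coefficient = 4
x_6 = 3.2500, f(x_6) = 83.818605, coefficient = 1

I ≈ (0.250000/3) × 644.582278 = 53.715190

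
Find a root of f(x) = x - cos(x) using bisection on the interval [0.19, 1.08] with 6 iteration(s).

f(x) = x - cos(x)
Initial interval: [0.19, 1.08]

Iteration 1:
  c_1 = (0.190000 + 1.080000)/2 = 0.635000
  f(c_1) = f(0.635000) = -0.170072
  f(a) × f(c) ≥ 0, new interval: [0.635000, 1.080000]
Iteration 2:
  c_2 = (0.635000 + 1.080000)/2 = 0.857500
  f(c_2) = f(0.857500) = 0.203170
  f(a) × f(c) < 0, new interval: [0.635000, 0.857500]
Iteration 3:
  c_3 = (0.635000 + 0.857500)/2 = 0.746250
  f(c_3) = f(0.746250) = 0.012010
  f(a) × f(c) < 0, new interval: [0.635000, 0.746250]
Iteration 4:
  c_4 = (0.635000 + 0.746250)/2 = 0.690625
  f(c_4) = f(0.690625) = -0.080223
  f(a) × f(c) ≥ 0, new interval: [0.690625, 0.746250]
Iteration 5:
  c_5 = (0.690625 + 0.746250)/2 = 0.718438
  f(c_5) = f(0.718438) = -0.034398
  f(a) × f(c) ≥ 0, new interval: [0.718438, 0.746250]
Iteration 6:
  c_6 = (0.718438 + 0.746250)/2 = 0.732344
  f(c_6) = f(0.732344) = -0.011266
  f(a) × f(c) ≥ 0, new interval: [0.732344, 0.746250]

After 6 iteration(s), the approximation is c_6 = 0.732344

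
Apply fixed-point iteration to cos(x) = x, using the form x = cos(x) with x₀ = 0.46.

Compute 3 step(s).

Equation: cos(x) = x
Fixed-point form: x = cos(x)
x₀ = 0.46

x_1 = g(0.460000) = 0.896052
x_2 = g(0.896052) = 0.624697
x_3 = g(0.624697) = 0.811140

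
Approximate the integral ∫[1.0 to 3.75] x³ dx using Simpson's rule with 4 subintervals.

f(x) = x³
a = 1.0, b = 3.75, n = 4
h = (b - a)/n = 0.687500

Simpson's rule: (h/3)[f(x₀) + 4f(x₁) + 2f(x₂) + ... + f(xₙ)]

x_0 = 1.0000, f(x_0) = 1.000000, coefficient = 1
x_1 = 1.6875, f(x_1) = 4.805420, coefficient = 4
x_2 = 2.3750, f(x_2) = 13.396484, coefficient = 2
x_3 = 3.0625, f(x_3) = 28.722900, coefficient = 4
x_4 = 3.7500, f(x_4) = 52.734375, coefficient = 1

I ≈ (0.687500/3) × 214.640625 = 49.188477
Exact value: 49.188477
Error: 0.000000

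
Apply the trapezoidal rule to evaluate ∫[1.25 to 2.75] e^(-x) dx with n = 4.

f(x) = e^(-x)
a = 1.25, b = 2.75, n = 4
h = (b - a)/n = 0.375000

Trapezoidal rule: (h/2)[f(x₀) + 2f(x₁) + 2f(x₂) + ... + f(xₙ)]

x_0 = 1.2500, f(x_0) = 0.286505, coefficient = 1
x_1 = 1.6250, f(x_1) = 0.196912, coefficient = 2
x_2 = 2.0000, f(x_2) = 0.135335, coefficient = 2
x_3 = 2.3750, f(x_3) = 0.093014, coefficient = 2
x_4 = 2.7500, f(x_4) = 0.063928, coefficient = 1

I ≈ (0.375000/2) × 1.200956 = 0.225179
Exact value: 0.222577
Error: 0.002602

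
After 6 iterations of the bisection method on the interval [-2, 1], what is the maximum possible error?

Bisection error bound: |error| ≤ (b-a)/2^n
|error| ≤ (1 - (-2))/2^6 = 3/2^6
|error| ≤ 0.0468750000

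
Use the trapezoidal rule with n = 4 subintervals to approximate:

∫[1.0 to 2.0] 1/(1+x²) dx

f(x) = 1/(1+x²)
a = 1.0, b = 2.0, n = 4
h = (b - a)/n = 0.250000

Trapezoidal rule: (h/2)[f(x₀) + 2f(x₁) + 2f(x₂) + ... + f(xₙ)]

x_0 = 1.0000, f(x_0) = 0.500000, coefficient = 1
x_1 = 1.2500, f(x_1) = 0.390244, coefficient = 2
x_2 = 1.5000, f(x_2) = 0.307692, coefficient = 2
x_3 = 1.7500, f(x_3) = 0.246154, coefficient = 2
x_4 = 2.0000, f(x_4) = 0.200000, coefficient = 1

I ≈ (0.250000/2) × 2.588180 = 0.323523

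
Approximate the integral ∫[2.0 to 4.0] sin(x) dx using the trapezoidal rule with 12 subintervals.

f(x) = sin(x)
a = 2.0, b = 4.0, n = 12
h = (b - a)/n = 0.166667

Trapezoidal rule: (h/2)[f(x₀) + 2f(x₁) + 2f(x₂) + ... + f(xₙ)]

x_0 = 2.0000, f(x_0) = 0.909297, coefficient = 1
x_1 = 2.1667, f(x_1) = 0.827660, coefficient = 2
x_2 = 2.3333, f(x_2) = 0.723086, coefficient = 2
x_3 = 2.5000, f(x_3) = 0.598472, coefficient = 2
x_4 = 2.6667, f(x_4) = 0.457273, coefficient = 2
x_5 = 2.8333, f(x_5) = 0.303400, coefficient = 2
x_6 = 3.0000, f(x_6) = 0.141120, coefficient = 2
x_7 = 3.1667, f(x_7) = -0.025071, coefficient = 2
x_8 = 3.3333, f(x_8) = -0.190568, coefficient = 2
x_9 = 3.5000, f(x_9) = -0.350783, coefficient = 2
x_10 = 3.6667, f(x_10) = -0.501277, coefficient = 2
x_11 = 3.8333, f(x_11) = -0.637879, coefficient = 2
x_12 = 4.0000, f(x_12) = -0.756802, coefficient = 1

I ≈ (0.166667/2) × 2.843361 = 0.236947
Exact value: 0.237497
Error: 0.000550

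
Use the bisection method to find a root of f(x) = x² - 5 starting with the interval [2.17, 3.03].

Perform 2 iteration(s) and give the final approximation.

f(x) = x² - 5
Initial interval: [2.17, 3.03]

Iteration 1:
  c_1 = (2.170000 + 3.030000)/2 = 2.600000
  f(c_1) = f(2.600000) = 1.760000
  f(a) × f(c) < 0, new interval: [2.170000, 2.600000]
Iteration 2:
  c_2 = (2.170000 + 2.600000)/2 = 2.385000
  f(c_2) = f(2.385000) = 0.688225
  f(a) × f(c) < 0, new interval: [2.170000, 2.385000]

After 2 iteration(s), the approximation is c_2 = 2.385000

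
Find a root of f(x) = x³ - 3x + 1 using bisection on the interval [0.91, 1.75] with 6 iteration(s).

f(x) = x³ - 3x + 1
Initial interval: [0.91, 1.75]

Iteration 1:
  c_1 = (0.910000 + 1.750000)/2 = 1.330000
  f(c_1) = f(1.330000) = -0.637363
  f(a) × f(c) ≥ 0, new interval: [1.330000, 1.750000]
Iteration 2:
  c_2 = (1.330000 + 1.750000)/2 = 1.540000
  f(c_2) = f(1.540000) = 0.032264
  f(a) × f(c) < 0, new interval: [1.330000, 1.540000]
Iteration 3:
  c_3 = (1.330000 + 1.540000)/2 = 1.435000
  f(c_3) = f(1.435000) = -0.350012
  f(a) × f(c) ≥ 0, new interval: [1.435000, 1.540000]
Iteration 4:
  c_4 = (1.435000 + 1.540000)/2 = 1.487500
  f(c_4) = f(1.487500) = -0.171174
  f(a) × f(c) ≥ 0, new interval: [1.487500, 1.540000]
Iteration 5:
  c_5 = (1.487500 + 1.540000)/2 = 1.513750
  f(c_5) = f(1.513750) = -0.072584
  f(a) × f(c) ≥ 0, new interval: [1.513750, 1.540000]
Iteration 6:
  c_6 = (1.513750 + 1.540000)/2 = 1.526875
  f(c_6) = f(1.526875) = -0.020949
  f(a) × f(c) ≥ 0, new interval: [1.526875, 1.540000]

After 6 iteration(s), the approximation is c_6 = 1.526875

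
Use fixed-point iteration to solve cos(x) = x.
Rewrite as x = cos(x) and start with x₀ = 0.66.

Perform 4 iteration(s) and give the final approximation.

Equation: cos(x) = x
Fixed-point form: x = cos(x)
x₀ = 0.66

x_1 = g(0.660000) = 0.789992
x_2 = g(0.789992) = 0.703851
x_3 = g(0.703851) = 0.762356
x_4 = g(0.762356) = 0.723211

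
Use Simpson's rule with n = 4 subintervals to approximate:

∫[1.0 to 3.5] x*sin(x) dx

f(x) = x*sin(x)
a = 1.0, b = 3.5, n = 4
h = (b - a)/n = 0.625000

Simpson's rule: (h/3)[f(x₀) + 4f(x₁) + 2f(x₂) + ... + f(xₙ)]

x_0 = 1.0000, f(x_0) = 0.841471, coefficient = 1
x_1 = 1.6250, f(x_1) = 1.622613, coefficient = 4
x_2 = 2.2500, f(x_2) = 1.750665, coefficient = 2
x_3 = 2.8750, f(x_3) = 0.757407, coefficient = 4
x_4 = 3.5000, f(x_4) = -1.227741, coefficient = 1

I ≈ (0.625000/3) × 12.635142 = 2.632321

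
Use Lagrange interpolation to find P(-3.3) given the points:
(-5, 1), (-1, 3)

Lagrange interpolation formula:
P(x) = Σ yᵢ × Lᵢ(x)
where Lᵢ(x) = Π_{j≠i} (x - xⱼ)/(xᵢ - xⱼ)

L_0(-3.3) = (-3.3 - (-1))/(-5 - (-1)) = 0.575000
L_1(-3.3) = (-3.3 - (-5))/(-1 - (-5)) = 0.425000

P(-3.3) = 1×L_0(-3.3) + 3×L_1(-3.3)
P(-3.3) = 1.850000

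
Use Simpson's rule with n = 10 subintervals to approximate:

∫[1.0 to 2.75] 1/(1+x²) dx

f(x) = 1/(1+x²)
a = 1.0, b = 2.75, n = 10
h = (b - a)/n = 0.175000

Simpson's rule: (h/3)[f(x₀) + 4f(x₁) + 2f(x₂) + ... + f(xₙ)]

x_0 = 1.0000, f(x_0) = 0.500000, coefficient = 1
x_1 = 1.1750, f(x_1) = 0.420058, coefficient = 4
x_2 = 1.3500, f(x_2) = 0.354296, coefficient = 2
x_3 = 1.5250, f(x_3) = 0.300695, coefficient = 4
x_4 = 1.7000, f(x_4) = 0.257069, coefficient = 2
x_5 = 1.8750, f(x_5) = 0.221453, coefficient = 4
x_6 = 2.0500, f(x_6) = 0.192215, coefficient = 2
x_7 = 2.2250, f(x_7) = 0.168050, coefficient = 4
x_8 = 2.4000, f(x_8) = 0.147929, coefficient = 2
x_9 = 2.5750, f(x_9) = 0.131051, coefficient = 4
x_10 = 2.7500, f(x_10) = 0.116788, coefficient = 1

I ≈ (0.175000/3) × 7.485035 = 0.436627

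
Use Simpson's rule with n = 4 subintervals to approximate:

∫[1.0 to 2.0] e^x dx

f(x) = e^x
a = 1.0, b = 2.0, n = 4
h = (b - a)/n = 0.250000

Simpson's rule: (h/3)[f(x₀) + 4f(x₁) + 2f(x₂) + ... + f(xₙ)]

x_0 = 1.0000, f(x_0) = 2.718282, coefficient = 1
x_1 = 1.2500, f(x_1) = 3.490343, coefficient = 4
x_2 = 1.5000, f(x_2) = 4.481689, coefficient = 2
x_3 = 1.7500, f(x_3) = 5.754603, coefficient = 4
x_4 = 2.0000, f(x_4) = 7.389056, coefficient = 1

I ≈ (0.250000/3) × 56.050499 = 4.670875
Exact value: 4.670774
Error: 0.000101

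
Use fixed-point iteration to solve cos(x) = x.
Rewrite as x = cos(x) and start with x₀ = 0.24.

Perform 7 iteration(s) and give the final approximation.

Equation: cos(x) = x
Fixed-point form: x = cos(x)
x₀ = 0.24

x_1 = g(0.240000) = 0.971338
x_2 = g(0.971338) = 0.564195
x_3 = g(0.564195) = 0.845019
x_4 = g(0.845019) = 0.663717
x_5 = g(0.663717) = 0.787708
x_6 = g(0.787708) = 0.705472
x_7 = g(0.705472) = 0.761306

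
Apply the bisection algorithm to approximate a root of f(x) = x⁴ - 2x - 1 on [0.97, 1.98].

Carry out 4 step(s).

f(x) = x⁴ - 2x - 1
Initial interval: [0.97, 1.98]

Iteration 1:
  c_1 = (0.970000 + 1.980000)/2 = 1.475000
  f(c_1) = f(1.475000) = 0.783344
  f(a) × f(c) < 0, new interval: [0.970000, 1.475000]
Iteration 2:
  c_2 = (0.970000 + 1.475000)/2 = 1.222500
  f(c_2) = f(1.222500) = -1.211451
  f(a) × f(c) ≥ 0, new interval: [1.222500, 1.475000]
Iteration 3:
  c_3 = (1.222500 + 1.475000)/2 = 1.348750
  f(c_3) = f(1.348750) = -0.388279
  f(a) × f(c) ≥ 0, new interval: [1.348750, 1.475000]
Iteration 4:
  c_4 = (1.348750 + 1.475000)/2 = 1.411875
  f(c_4) = f(1.411875) = 0.149858
  f(a) × f(c) < 0, new interval: [1.348750, 1.411875]

After 4 iteration(s), the approximation is c_4 = 1.411875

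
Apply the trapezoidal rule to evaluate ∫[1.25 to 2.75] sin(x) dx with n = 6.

f(x) = sin(x)
a = 1.25, b = 2.75, n = 6
h = (b - a)/n = 0.250000

Trapezoidal rule: (h/2)[f(x₀) + 2f(x₁) + 2f(x₂) + ... + f(xₙ)]

x_0 = 1.2500, f(x_0) = 0.948985, coefficient = 1
x_1 = 1.5000, f(x_1) = 0.997495, coefficient = 2
x_2 = 1.7500, f(x_2) = 0.983986, coefficient = 2
x_3 = 2.0000, f(x_3) = 0.909297, coefficient = 2
x_4 = 2.2500, f(x_4) = 0.778073, coefficient = 2
x_5 = 2.5000, f(x_5) = 0.598472, coefficient = 2
x_6 = 2.7500, f(x_6) = 0.381661, coefficient = 1

I ≈ (0.250000/2) × 9.865293 = 1.233162
Exact value: 1.239625
Error: 0.006463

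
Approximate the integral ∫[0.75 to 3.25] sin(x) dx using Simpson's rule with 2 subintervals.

f(x) = sin(x)
a = 0.75, b = 3.25, n = 2
h = (b - a)/n = 1.250000

Simpson's rule: (h/3)[f(x₀) + 4f(x₁) + 2f(x₂) + ... + f(xₙ)]

x_0 = 0.7500, f(x_0) = 0.681639, coefficient = 1
x_1 = 2.0000, f(x_1) = 0.909297, coefficient = 4
x_2 = 3.2500, f(x_2) = -0.108195, coefficient = 1

I ≈ (1.250000/3) × 4.210633 = 1.754431
Exact value: 1.725819
Error: 0.028612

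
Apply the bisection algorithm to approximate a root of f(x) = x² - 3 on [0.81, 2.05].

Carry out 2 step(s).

f(x) = x² - 3
Initial interval: [0.81, 2.05]

Iteration 1:
  c_1 = (0.810000 + 2.050000)/2 = 1.430000
  f(c_1) = f(1.430000) = -0.955100
  f(a) × f(c) ≥ 0, new interval: [1.430000, 2.050000]
Iteration 2:
  c_2 = (1.430000 + 2.050000)/2 = 1.740000
  f(c_2) = f(1.740000) = 0.027600
  f(a) × f(c) < 0, new interval: [1.430000, 1.740000]

After 2 iteration(s), the approximation is c_2 = 1.740000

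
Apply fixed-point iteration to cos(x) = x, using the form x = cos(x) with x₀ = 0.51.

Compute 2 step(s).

Equation: cos(x) = x
Fixed-point form: x = cos(x)
x₀ = 0.51

x_1 = g(0.510000) = 0.872745
x_2 = g(0.872745) = 0.642726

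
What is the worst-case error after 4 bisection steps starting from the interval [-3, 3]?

Bisection error bound: |error| ≤ (b-a)/2^n
|error| ≤ (3 - (-3))/2^4 = 6/2^4
|error| ≤ 0.3750000000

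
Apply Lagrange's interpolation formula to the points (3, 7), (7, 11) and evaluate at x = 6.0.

Lagrange interpolation formula:
P(x) = Σ yᵢ × Lᵢ(x)
where Lᵢ(x) = Π_{j≠i} (x - xⱼ)/(xᵢ - xⱼ)

L_0(6.0) = (6.0 - 7)/(3 - 7) = 0.250000
L_1(6.0) = (6.0 - 3)/(7 - 3) = 0.750000

P(6.0) = 7×L_0(6.0) + 11×L_1(6.0)
P(6.0) = 10.000000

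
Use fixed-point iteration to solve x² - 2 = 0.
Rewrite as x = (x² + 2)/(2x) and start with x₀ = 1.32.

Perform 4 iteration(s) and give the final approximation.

Equation: x² - 2 = 0
Fixed-point form: x = (x² + 2)/(2x)
x₀ = 1.32

x_1 = g(1.320000) = 1.417576
x_2 = g(1.417576) = 1.414218
x_3 = g(1.414218) = 1.414214
x_4 = g(1.414214) = 1.414214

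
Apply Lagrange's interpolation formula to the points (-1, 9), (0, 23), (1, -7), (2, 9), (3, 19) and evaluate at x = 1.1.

Lagrange interpolation formula:
P(x) = Σ yᵢ × Lᵢ(x)
where Lᵢ(x) = Π_{j≠i} (x - xⱼ)/(xᵢ - xⱼ)

L_0(1.1) = (1.1 - 0)/(-1 - 0) × (1.1 - 1)/(-1 - 1) × (1.1 - 2)/(-1 - 2) × (1.1 - 3)/(-1 - 3) = 0.007838
L_1(1.1) = (1.1 - (-1))/(0 - (-1)) × (1.1 - 1)/(0 - 1) × (1.1 - 2)/(0 - 2) × (1.1 - 3)/(0 - 3) = -0.059850
L_2(1.1) = (1.1 - (-1))/(1 - (-1)) × (1.1 - 0)/(1 - 0) × (1.1 - 2)/(1 - 2) × (1.1 - 3)/(1 - 3) = 0.987525
L_3(1.1) = (1.1 - (-1))/(2 - (-1)) × (1.1 - 0)/(2 - 0) × (1.1 - 1)/(2 - 1) × (1.1 - 3)/(2 - 3) = 0.073150
L_4(1.1) = (1.1 - (-1))/(3 - (-1)) × (1.1 - 0)/(3 - 0) × (1.1 - 1)/(3 - 1) × (1.1 - 2)/(3 - 2) = -0.008663

P(1.1) = 9×L_0(1.1) + 23×L_1(1.1) + (-7)×L_2(1.1) + 9×L_3(1.1) + 19×L_4(1.1)
P(1.1) = -7.724925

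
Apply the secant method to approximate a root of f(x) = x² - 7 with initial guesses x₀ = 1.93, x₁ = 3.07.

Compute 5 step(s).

f(x) = x² - 7
x₀ = 1.93, x₁ = 3.07

Secant formula: x_{n+1} = x_n - f(x_n)(x_n - x_{n-1})/(f(x_n) - f(x_{n-1}))

Iteration 1:
  f(1.930000) = -3.275100
  f(3.070000) = 2.424900
  x_2 = 3.070000 - 2.424900×(3.070000 - 1.930000)/(2.424900 - (-3.275100))
       = 2.585020
Iteration 2:
  f(3.070000) = 2.424900
  f(2.585020) = -0.317672
  x_3 = 2.585020 - (-0.317672)×(2.585020 - 3.070000)/(-0.317672 - 2.424900)
       = 2.641195
Iteration 3:
  f(2.585020) = -0.317672
  f(2.641195) = -0.024088
  x_4 = 2.641195 - (-0.024088)×(2.641195 - 2.585020)/(-0.024088 - (-0.317672))
       = 2.645804
Iteration 4:
  f(2.641195) = -0.024088
  f(2.645804) = 0.000280
  x_5 = 2.645804 - 0.000280×(2.645804 - 2.641195)/(0.000280 - (-0.024088))
       = 2.645751
Iteration 5:
  f(2.645804) = 0.000280
  f(2.645751) = 0.000000
  x_6 = 2.645751 - 0.000000×(2.645751 - 2.645804)/(0.000000 - 0.000280)
       = 2.645751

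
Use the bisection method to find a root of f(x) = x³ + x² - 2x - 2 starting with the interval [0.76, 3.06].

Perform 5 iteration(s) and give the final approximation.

f(x) = x³ + x² - 2x - 2
Initial interval: [0.76, 3.06]

Iteration 1:
  c_1 = (0.760000 + 3.060000)/2 = 1.910000
  f(c_1) = f(1.910000) = 4.795971
  f(a) × f(c) < 0, new interval: [0.760000, 1.910000]
Iteration 2:
  c_2 = (0.760000 + 1.910000)/2 = 1.335000
  f(c_2) = f(1.335000) = -0.508505
  f(a) × f(c) ≥ 0, new interval: [1.335000, 1.910000]
Iteration 3:
  c_3 = (1.335000 + 1.910000)/2 = 1.622500
  f(c_3) = f(1.622500) = 1.658748
  f(a) × f(c) < 0, new interval: [1.335000, 1.622500]
Iteration 4:
  c_4 = (1.335000 + 1.622500)/2 = 1.478750
  f(c_4) = f(1.478750) = 0.462786
  f(a) × f(c) < 0, new interval: [1.335000, 1.478750]
Iteration 5:
  c_5 = (1.335000 + 1.478750)/2 = 1.406875
  f(c_5) = f(1.406875) = -0.049829
  f(a) × f(c) ≥ 0, new interval: [1.406875, 1.478750]

After 5 iteration(s), the approximation is c_5 = 1.406875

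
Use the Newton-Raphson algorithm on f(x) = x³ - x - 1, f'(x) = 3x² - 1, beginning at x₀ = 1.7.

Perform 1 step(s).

f(x) = x³ - x - 1
f'(x) = 3x² - 1
x₀ = 1.7

Newton-Raphson formula: x_{n+1} = x_n - f(x_n)/f'(x_n)

Iteration 1:
  f(1.700000) = 2.213000
  f'(1.700000) = 7.670000
  x_1 = 1.700000 - 2.213000/7.670000 = 1.411473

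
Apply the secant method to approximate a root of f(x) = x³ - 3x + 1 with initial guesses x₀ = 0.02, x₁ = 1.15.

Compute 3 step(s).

f(x) = x³ - 3x + 1
x₀ = 0.02, x₁ = 1.15

Secant formula: x_{n+1} = x_n - f(x_n)(x_n - x_{n-1})/(f(x_n) - f(x_{n-1}))

Iteration 1:
  f(0.020000) = 0.940008
  f(1.150000) = -0.929125
  x_2 = 1.150000 - (-0.929125)×(1.150000 - 0.020000)/(-0.929125 - 0.940008)
       = 0.588290
Iteration 2:
  f(1.150000) = -0.929125
  f(0.588290) = -0.561271
  x_3 = 0.588290 - (-0.561271)×(0.588290 - 1.150000)/(-0.561271 - (-0.929125))
       = -0.268767
Iteration 3:
  f(0.588290) = -0.561271
  f(-0.268767) = 1.786886
  x_4 = -0.268767 - 1.786886×(-0.268767 - 0.588290)/(1.786886 - (-0.561271))
       = 0.383431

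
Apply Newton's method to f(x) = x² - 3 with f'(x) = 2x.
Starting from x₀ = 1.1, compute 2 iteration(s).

f(x) = x² - 3
f'(x) = 2x
x₀ = 1.1

Newton-Raphson formula: x_{n+1} = x_n - f(x_n)/f'(x_n)

Iteration 1:
  f(1.100000) = -1.790000
  f'(1.100000) = 2.200000
  x_1 = 1.100000 - (-1.790000)/2.200000 = 1.913636
Iteration 2:
  f(1.913636) = 0.662004
  f'(1.913636) = 3.827273
  x_2 = 1.913636 - 0.662004/3.827273 = 1.740666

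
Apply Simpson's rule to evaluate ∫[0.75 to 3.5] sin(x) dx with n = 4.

f(x) = sin(x)
a = 0.75, b = 3.5, n = 4
h = (b - a)/n = 0.687500

Simpson's rule: (h/3)[f(x₀) + 4f(x₁) + 2f(x₂) + ... + f(xₙ)]

x_0 = 0.7500, f(x_0) = 0.681639, coefficient = 1
x_1 = 1.4375, f(x_1) = 0.991129, coefficient = 4
x_2 = 2.1250, f(x_2) = 0.850320, coefficient = 2
x_3 = 2.8125, f(x_3) = 0.323185, coefficient = 4
x_4 = 3.5000, f(x_4) = -0.350783, coefficient = 1

I ≈ (0.687500/3) × 7.288750 = 1.670339
Exact value: 1.668146
Error: 0.002193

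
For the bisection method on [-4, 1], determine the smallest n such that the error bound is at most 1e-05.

We need (b-a)/2^n ≤ 1e-05
(1 - (-4))/2^n ≤ 1e-05
5/2^n ≤ 1e-05
2^n ≥ 500000
n ≥ log₂(500000) = 18.93
n ≥ 19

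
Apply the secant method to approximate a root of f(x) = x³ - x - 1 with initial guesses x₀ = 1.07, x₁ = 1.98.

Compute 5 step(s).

f(x) = x³ - x - 1
x₀ = 1.07, x₁ = 1.98

Secant formula: x_{n+1} = x_n - f(x_n)(x_n - x_{n-1})/(f(x_n) - f(x_{n-1}))

Iteration 1:
  f(1.070000) = -0.844957
  f(1.980000) = 4.782392
  x_2 = 1.980000 - 4.782392×(1.980000 - 1.070000)/(4.782392 - (-0.844957))
       = 1.206638
Iteration 2:
  f(1.980000) = 4.782392
  f(1.206638) = -0.449802
  x_3 = 1.206638 - (-0.449802)×(1.206638 - 1.980000)/(-0.449802 - 4.782392)
       = 1.273123
Iteration 3:
  f(1.206638) = -0.449802
  f(1.273123) = -0.209593
  x_4 = 1.273123 - (-0.209593)×(1.273123 - 1.206638)/(-0.209593 - (-0.449802))
       = 1.331133
Iteration 4:
  f(1.273123) = -0.209593
  f(1.331133) = 0.027522
  x_5 = 1.331133 - 0.027522×(1.331133 - 1.273123)/(0.027522 - (-0.209593))
       = 1.324400
Iteration 5:
  f(1.331133) = 0.027522
  f(1.324400) = -0.001356
  x_6 = 1.324400 - (-0.001356)×(1.324400 - 1.331133)/(-0.001356 - 0.027522)
       = 1.324716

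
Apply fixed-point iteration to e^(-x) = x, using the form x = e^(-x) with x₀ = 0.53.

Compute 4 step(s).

Equation: e^(-x) = x
Fixed-point form: x = e^(-x)
x₀ = 0.53

x_1 = g(0.530000) = 0.588605
x_2 = g(0.588605) = 0.555101
x_3 = g(0.555101) = 0.574014
x_4 = g(0.574014) = 0.563260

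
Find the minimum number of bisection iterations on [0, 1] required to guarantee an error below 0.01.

We need (b-a)/2^n ≤ 0.01
(1 - 0)/2^n ≤ 0.01
1/2^n ≤ 0.01
2^n ≥ 100
n ≥ log₂(100) = 6.64
n ≥ 7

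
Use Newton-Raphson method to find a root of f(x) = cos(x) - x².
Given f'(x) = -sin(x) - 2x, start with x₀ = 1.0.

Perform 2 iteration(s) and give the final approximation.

f(x) = cos(x) - x²
f'(x) = -sin(x) - 2x
x₀ = 1.0

Newton-Raphson formula: x_{n+1} = x_n - f(x_n)/f'(x_n)

Iteration 1:
  f(1.000000) = -0.459698
  f'(1.000000) = -2.841471
  x_1 = 1.000000 - (-0.459698)/(-2.841471) = 0.838218
Iteration 2:
  f(0.838218) = -0.033822
  f'(0.838218) = -2.419890
  x_2 = 0.838218 - (-0.033822)/(-2.419890) = 0.824242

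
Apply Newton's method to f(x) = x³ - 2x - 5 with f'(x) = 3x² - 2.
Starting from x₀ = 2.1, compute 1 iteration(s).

f(x) = x³ - 2x - 5
f'(x) = 3x² - 2
x₀ = 2.1

Newton-Raphson formula: x_{n+1} = x_n - f(x_n)/f'(x_n)

Iteration 1:
  f(2.100000) = 0.061000
  f'(2.100000) = 11.230000
  x_1 = 2.100000 - 0.061000/11.230000 = 2.094568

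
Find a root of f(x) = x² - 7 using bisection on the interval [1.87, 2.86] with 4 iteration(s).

f(x) = x² - 7
Initial interval: [1.87, 2.86]

Iteration 1:
  c_1 = (1.870000 + 2.860000)/2 = 2.365000
  f(c_1) = f(2.365000) = -1.406775
  f(a) × f(c) ≥ 0, new interval: [2.365000, 2.860000]
Iteration 2:
  c_2 = (2.365000 + 2.860000)/2 = 2.612500
  f(c_2) = f(2.612500) = -0.174844
  f(a) × f(c) ≥ 0, new interval: [2.612500, 2.860000]
Iteration 3:
  c_3 = (2.612500 + 2.860000)/2 = 2.736250
  f(c_3) = f(2.736250) = 0.487064
  f(a) × f(c) < 0, new interval: [2.612500, 2.736250]
Iteration 4:
  c_4 = (2.612500 + 2.736250)/2 = 2.674375
  f(c_4) = f(2.674375) = 0.152282
  f(a) × f(c) < 0, new interval: [2.612500, 2.674375]

After 4 iteration(s), the approximation is c_4 = 2.674375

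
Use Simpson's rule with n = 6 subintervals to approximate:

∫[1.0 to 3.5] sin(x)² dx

f(x) = sin(x)²
a = 1.0, b = 3.5, n = 6
h = (b - a)/n = 0.416667

Simpson's rule: (h/3)[f(x₀) + 4f(x₁) + 2f(x₂) + ... + f(xₙ)]

x_0 = 1.0000, f(x_0) = 0.708073, coefficient = 1
x_1 = 1.4167, f(x_1) = 0.976432, coefficient = 4
x_2 = 1.8333, f(x_2) = 0.932643, coefficient = 2
x_3 = 2.2500, f(x_3) = 0.605398, coefficient = 4
x_4 = 2.6667, f(x_4) = 0.209098, coefficient = 2
x_5 = 3.0833, f(x_5) = 0.003390, coefficient = 4
x_6 = 3.5000, f(x_6) = 0.123049, coefficient = 1

I ≈ (0.416667/3) × 9.455485 = 1.313262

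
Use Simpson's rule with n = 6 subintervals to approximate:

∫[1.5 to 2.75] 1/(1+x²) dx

f(x) = 1/(1+x²)
a = 1.5, b = 2.75, n = 6
h = (b - a)/n = 0.208333

Simpson's rule: (h/3)[f(x₀) + 4f(x₁) + 2f(x₂) + ... + f(xₙ)]

x_0 = 1.5000, f(x_0) = 0.307692, coefficient = 1
x_1 = 1.7083, f(x_1) = 0.255206, coefficient = 4
x_2 = 1.9167, f(x_2) = 0.213967, coefficient = 2
x_3 = 2.1250, f(x_3) = 0.181303, coefficient = 4
x_4 = 2.3333, f(x_4) = 0.155172, coefficient = 2
x_5 = 2.5417, f(x_5) = 0.134047, coefficient = 4
x_6 = 2.7500, f(x_6) = 0.116788, coefficient = 1

I ≈ (0.208333/3) × 3.444985 = 0.239235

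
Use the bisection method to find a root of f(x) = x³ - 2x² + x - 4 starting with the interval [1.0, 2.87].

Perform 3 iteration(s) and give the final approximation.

f(x) = x³ - 2x² + x - 4
Initial interval: [1.0, 2.87]

Iteration 1:
  c_1 = (1.000000 + 2.870000)/2 = 1.935000
  f(c_1) = f(1.935000) = -2.308375
  f(a) × f(c) ≥ 0, new interval: [1.935000, 2.870000]
Iteration 2:
  c_2 = (1.935000 + 2.870000)/2 = 2.402500
  f(c_2) = f(2.402500) = 0.725733
  f(a) × f(c) < 0, new interval: [1.935000, 2.402500]
Iteration 3:
  c_3 = (1.935000 + 2.402500)/2 = 2.168750
  f(c_3) = f(2.168750) = -1.037538
  f(a) × f(c) ≥ 0, new interval: [2.168750, 2.402500]

After 3 iteration(s), the approximation is c_3 = 2.168750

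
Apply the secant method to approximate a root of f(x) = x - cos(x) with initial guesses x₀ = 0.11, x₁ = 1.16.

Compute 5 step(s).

f(x) = x - cos(x)
x₀ = 0.11, x₁ = 1.16

Secant formula: x_{n+1} = x_n - f(x_n)(x_n - x_{n-1})/(f(x_n) - f(x_{n-1}))

Iteration 1:
  f(0.110000) = -0.883956
  f(1.160000) = 0.760660
  x_2 = 1.160000 - 0.760660×(1.160000 - 0.110000)/(0.760660 - (-0.883956))
       = 0.674359
Iteration 2:
  f(1.160000) = 0.760660
  f(0.674359) = -0.106749
  x_3 = 0.674359 - (-0.106749)×(0.674359 - 1.160000)/(-0.106749 - 0.760660)
       = 0.734125
Iteration 3:
  f(0.674359) = -0.106749
  f(0.734125) = -0.008293
  x_4 = 0.734125 - (-0.008293)×(0.734125 - 0.674359)/(-0.008293 - (-0.106749))
       = 0.739159
Iteration 4:
  f(0.734125) = -0.008293
  f(0.739159) = 0.000123
  x_5 = 0.739159 - 0.000123×(0.739159 - 0.734125)/(0.000123 - (-0.008293))
       = 0.739085
Iteration 5:
  f(0.739159) = 0.000123
  f(0.739085) = 0.000000
  x_6 = 0.739085 - 0.000000×(0.739085 - 0.739159)/(0.000000 - 0.000123)
       = 0.739085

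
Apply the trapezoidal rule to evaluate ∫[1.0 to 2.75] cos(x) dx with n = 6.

f(x) = cos(x)
a = 1.0, b = 2.75, n = 6
h = (b - a)/n = 0.291667

Trapezoidal rule: (h/2)[f(x₀) + 2f(x₁) + 2f(x₂) + ... + f(xₙ)]

x_0 = 1.0000, f(x_0) = 0.540302, coefficient = 1
x_1 = 1.2917, f(x_1) = 0.275519, coefficient = 2
x_2 = 1.5833, f(x_2) = -0.012537, coefficient = 2
x_3 = 1.8750, f(x_3) = -0.299534, coefficient = 2
x_4 = 2.1667, f(x_4) = -0.561229, coefficient = 2
x_5 = 2.4583, f(x_5) = -0.775519, coefficient = 2
x_6 = 2.7500, f(x_6) = -0.924302, coefficient = 1

I ≈ (0.291667/2) × -3.130599 = -0.456546
Exact value: -0.459810
Error: 0.003264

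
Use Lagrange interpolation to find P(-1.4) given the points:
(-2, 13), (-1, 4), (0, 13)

Lagrange interpolation formula:
P(x) = Σ yᵢ × Lᵢ(x)
where Lᵢ(x) = Π_{j≠i} (x - xⱼ)/(xᵢ - xⱼ)

L_0(-1.4) = (-1.4 - (-1))/(-2 - (-1)) × (-1.4 - 0)/(-2 - 0) = 0.280000
L_1(-1.4) = (-1.4 - (-2))/(-1 - (-2)) × (-1.4 - 0)/(-1 - 0) = 0.840000
L_2(-1.4) = (-1.4 - (-2))/(0 - (-2)) × (-1.4 - (-1))/(0 - (-1)) = -0.120000

P(-1.4) = 13×L_0(-1.4) + 4×L_1(-1.4) + 13×L_2(-1.4)
P(-1.4) = 5.440000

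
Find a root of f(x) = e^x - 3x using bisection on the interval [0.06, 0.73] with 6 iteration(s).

f(x) = e^x - 3x
Initial interval: [0.06, 0.73]

Iteration 1:
  c_1 = (0.060000 + 0.730000)/2 = 0.395000
  f(c_1) = f(0.395000) = 0.299384
  f(a) × f(c) ≥ 0, new interval: [0.395000, 0.730000]
Iteration 2:
  c_2 = (0.395000 + 0.730000)/2 = 0.562500
  f(c_2) = f(0.562500) = 0.067555
  f(a) × f(c) ≥ 0, new interval: [0.562500, 0.730000]
Iteration 3:
  c_3 = (0.562500 + 0.730000)/2 = 0.646250
  f(c_3) = f(0.646250) = -0.030379
  f(a) × f(c) < 0, new interval: [0.562500, 0.646250]
Iteration 4:
  c_4 = (0.562500 + 0.646250)/2 = 0.604375
  f(c_4) = f(0.604375) = 0.016983
  f(a) × f(c) ≥ 0, new interval: [0.604375, 0.646250]
Iteration 5:
  c_5 = (0.604375 + 0.646250)/2 = 0.625312
  f(c_5) = f(0.625312) = -0.007108
  f(a) × f(c) < 0, new interval: [0.604375, 0.625312]
Iteration 6:
  c_6 = (0.604375 + 0.625312)/2 = 0.614844
  f(c_6) = f(0.614844) = 0.004836
  f(a) × f(c) ≥ 0, new interval: [0.614844, 0.625312]

After 6 iteration(s), the approximation is c_6 = 0.614844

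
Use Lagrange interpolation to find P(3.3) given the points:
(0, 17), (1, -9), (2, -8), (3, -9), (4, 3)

Lagrange interpolation formula:
P(x) = Σ yᵢ × Lᵢ(x)
where Lᵢ(x) = Π_{j≠i} (x - xⱼ)/(xᵢ - xⱼ)

L_0(3.3) = (3.3 - 1)/(0 - 1) × (3.3 - 2)/(0 - 2) × (3.3 - 3)/(0 - 3) × (3.3 - 4)/(0 - 4) = -0.026162
L_1(3.3) = (3.3 - 0)/(1 - 0) × (3.3 - 2)/(1 - 2) × (3.3 - 3)/(1 - 3) × (3.3 - 4)/(1 - 4) = 0.150150
L_2(3.3) = (3.3 - 0)/(2 - 0) × (3.3 - 1)/(2 - 1) × (3.3 - 3)/(2 - 3) × (3.3 - 4)/(2 - 4) = -0.398475
L_3(3.3) = (3.3 - 0)/(3 - 0) × (3.3 - 1)/(3 - 1) × (3.3 - 2)/(3 - 2) × (3.3 - 4)/(3 - 4) = 1.151150
L_4(3.3) = (3.3 - 0)/(4 - 0) × (3.3 - 1)/(4 - 1) × (3.3 - 2)/(4 - 2) × (3.3 - 3)/(4 - 3) = 0.123337

P(3.3) = 17×L_0(3.3) + (-9)×L_1(3.3) + (-8)×L_2(3.3) + (-9)×L_3(3.3) + 3×L_4(3.3)
P(3.3) = -8.598650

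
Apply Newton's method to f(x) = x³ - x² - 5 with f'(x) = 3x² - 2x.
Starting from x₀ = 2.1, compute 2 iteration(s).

f(x) = x³ - x² - 5
f'(x) = 3x² - 2x
x₀ = 2.1

Newton-Raphson formula: x_{n+1} = x_n - f(x_n)/f'(x_n)

Iteration 1:
  f(2.100000) = -0.149000
  f'(2.100000) = 9.030000
  x_1 = 2.100000 - (-0.149000)/9.030000 = 2.116501
Iteration 2:
  f(2.116501) = 0.001448
  f'(2.116501) = 9.205723
  x_2 = 2.116501 - 0.001448/9.205723 = 2.116343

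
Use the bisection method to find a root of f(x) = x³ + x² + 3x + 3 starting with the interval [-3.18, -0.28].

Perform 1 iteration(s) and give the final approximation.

f(x) = x³ + x² + 3x + 3
Initial interval: [-3.18, -0.28]

Iteration 1:
  c_1 = (-3.180000 + (-0.280000))/2 = -1.730000
  f(c_1) = f(-1.730000) = -4.374817
  f(a) × f(c) ≥ 0, new interval: [-1.730000, -0.280000]

After 1 iteration(s), the approximation is c_1 = -1.730000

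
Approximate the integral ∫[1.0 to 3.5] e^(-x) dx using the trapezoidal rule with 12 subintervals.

f(x) = e^(-x)
a = 1.0, b = 3.5, n = 12
h = (b - a)/n = 0.208333

Trapezoidal rule: (h/2)[f(x₀) + 2f(x₁) + 2f(x₂) + ... + f(xₙ)]

x_0 = 1.0000, f(x_0) = 0.367879, coefficient = 1
x_1 = 1.2083, f(x_1) = 0.298695, coefficient = 2
x_2 = 1.4167, f(x_2) = 0.242521, coefficient = 2
x_3 = 1.6250, f(x_3) = 0.196912, coefficient = 2
x_4 = 1.8333, f(x_4) = 0.159880, coefficient = 2
x_5 = 2.0417, f(x_5) = 0.129812, coefficient = 2
x_6 = 2.2500, f(x_6) = 0.105399, coefficient = 2
x_7 = 2.4583, f(x_7) = 0.085577, coefficient = 2
x_8 = 2.6667, f(x_8) = 0.069483, coefficient = 2
x_9 = 2.8750, f(x_9) = 0.056416, coefficient = 2
x_10 = 3.0833, f(x_10) = 0.045806, coefficient = 2
x_11 = 3.2917, f(x_11) = 0.037192, coefficient = 2
x_12 = 3.5000, f(x_12) = 0.030197, coefficient = 1

I ≈ (0.208333/2) × 3.253464 = 0.338903
Exact value: 0.337682
Error: 0.001220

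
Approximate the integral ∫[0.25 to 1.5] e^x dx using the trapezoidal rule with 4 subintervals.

f(x) = e^x
a = 0.25, b = 1.5, n = 4
h = (b - a)/n = 0.312500

Trapezoidal rule: (h/2)[f(x₀) + 2f(x₁) + 2f(x₂) + ... + f(xₙ)]

x_0 = 0.2500, f(x_0) = 1.284025, coefficient = 1
x_1 = 0.5625, f(x_1) = 1.755055, coefficient = 2
x_2 = 0.8750, f(x_2) = 2.398875, coefficient = 2
x_3 = 1.1875, f(x_3) = 3.278874, coefficient = 2
x_4 = 1.5000, f(x_4) = 4.481689, coefficient = 1

I ≈ (0.312500/2) × 20.631322 = 3.223644
Exact value: 3.197664
Error: 0.025980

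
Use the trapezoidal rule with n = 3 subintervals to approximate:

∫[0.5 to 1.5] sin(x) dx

f(x) = sin(x)
a = 0.5, b = 1.5, n = 3
h = (b - a)/n = 0.333333

Trapezoidal rule: (h/2)[f(x₀) + 2f(x₁) + 2f(x₂) + ... + f(xₙ)]

x_0 = 0.5000, f(x_0) = 0.479426, coefficient = 1
x_1 = 0.8333, f(x_1) = 0.740177, coefficient = 2
x_2 = 1.1667, f(x_2) = 0.919445, coefficient = 2
x_3 = 1.5000, f(x_3) = 0.997495, coefficient = 1

I ≈ (0.333333/2) × 4.796164 = 0.799361
Exact value: 0.806845
Error: 0.007485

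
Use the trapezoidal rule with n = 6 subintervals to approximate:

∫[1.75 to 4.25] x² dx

f(x) = x²
a = 1.75, b = 4.25, n = 6
h = (b - a)/n = 0.416667

Trapezoidal rule: (h/2)[f(x₀) + 2f(x₁) + 2f(x₂) + ... + f(xₙ)]

x_0 = 1.7500, f(x_0) = 3.062500, coefficient = 1
x_1 = 2.1667, f(x_1) = 4.694444, coefficient = 2
x_2 = 2.5833, f(x_2) = 6.673611, coefficient = 2
x_3 = 3.0000, f(x_3) = 9.000000, coefficient = 2
x_4 = 3.4167, f(x_4) = 11.673611, coefficient = 2
x_5 = 3.8333, f(x_5) = 14.694444, coefficient = 2
x_6 = 4.2500, f(x_6) = 18.062500, coefficient = 1

I ≈ (0.416667/2) × 114.597222 = 23.874421
Exact value: 23.802083
Error: 0.072338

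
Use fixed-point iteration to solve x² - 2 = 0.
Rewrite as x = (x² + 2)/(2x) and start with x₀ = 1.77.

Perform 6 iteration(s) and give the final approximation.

Equation: x² - 2 = 0
Fixed-point form: x = (x² + 2)/(2x)
x₀ = 1.77

x_1 = g(1.770000) = 1.449972
x_2 = g(1.449972) = 1.414654
x_3 = g(1.414654) = 1.414214
x_4 = g(1.414214) = 1.414214
x_5 = g(1.414214) = 1.414214
x_6 = g(1.414214) = 1.414214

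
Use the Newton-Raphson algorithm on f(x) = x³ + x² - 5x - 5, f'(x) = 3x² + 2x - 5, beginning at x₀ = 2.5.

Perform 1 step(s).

f(x) = x³ + x² - 5x - 5
f'(x) = 3x² + 2x - 5
x₀ = 2.5

Newton-Raphson formula: x_{n+1} = x_n - f(x_n)/f'(x_n)

Iteration 1:
  f(2.500000) = 4.375000
  f'(2.500000) = 18.750000
  x_1 = 2.500000 - 4.375000/18.750000 = 2.266667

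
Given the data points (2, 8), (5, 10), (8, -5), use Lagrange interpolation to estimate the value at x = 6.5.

Lagrange interpolation formula:
P(x) = Σ yᵢ × Lᵢ(x)
where Lᵢ(x) = Π_{j≠i} (x - xⱼ)/(xᵢ - xⱼ)

L_0(6.5) = (6.5 - 5)/(2 - 5) × (6.5 - 8)/(2 - 8) = -0.125000
L_1(6.5) = (6.5 - 2)/(5 - 2) × (6.5 - 8)/(5 - 8) = 0.750000
L_2(6.5) = (6.5 - 2)/(8 - 2) × (6.5 - 5)/(8 - 5) = 0.375000

P(6.5) = 8×L_0(6.5) + 10×L_1(6.5) + (-5)×L_2(6.5)
P(6.5) = 4.625000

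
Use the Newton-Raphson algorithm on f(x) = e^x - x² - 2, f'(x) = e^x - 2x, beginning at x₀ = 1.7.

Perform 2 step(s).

f(x) = e^x - x² - 2
f'(x) = e^x - 2x
x₀ = 1.7

Newton-Raphson formula: x_{n+1} = x_n - f(x_n)/f'(x_n)

Iteration 1:
  f(1.700000) = 0.583947
  f'(1.700000) = 2.073947
  x_1 = 1.700000 - 0.583947/2.073947 = 1.418437
Iteration 2:
  f(1.418437) = 0.118695
  f'(1.418437) = 1.293785
  x_2 = 1.418437 - 0.118695/1.293785 = 1.326694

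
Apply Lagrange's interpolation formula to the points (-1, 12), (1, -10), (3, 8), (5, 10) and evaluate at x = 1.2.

Lagrange interpolation formula:
P(x) = Σ yᵢ × Lᵢ(x)
where Lᵢ(x) = Π_{j≠i} (x - xⱼ)/(xᵢ - xⱼ)

L_0(1.2) = (1.2 - 1)/(-1 - 1) × (1.2 - 3)/(-1 - 3) × (1.2 - 5)/(-1 - 5) = -0.028500
L_1(1.2) = (1.2 - (-1))/(1 - (-1)) × (1.2 - 3)/(1 - 3) × (1.2 - 5)/(1 - 5) = 0.940500
L_2(1.2) = (1.2 - (-1))/(3 - (-1)) × (1.2 - 1)/(3 - 1) × (1.2 - 5)/(3 - 5) = 0.104500
L_3(1.2) = (1.2 - (-1))/(5 - (-1)) × (1.2 - 1)/(5 - 1) × (1.2 - 3)/(5 - 3) = -0.016500

P(1.2) = 12×L_0(1.2) + (-10)×L_1(1.2) + 8×L_2(1.2) + 10×L_3(1.2)
P(1.2) = -9.076000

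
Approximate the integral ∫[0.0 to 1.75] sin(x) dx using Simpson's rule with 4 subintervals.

f(x) = sin(x)
a = 0.0, b = 1.75, n = 4
h = (b - a)/n = 0.437500

Simpson's rule: (h/3)[f(x₀) + 4f(x₁) + 2f(x₂) + ... + f(xₙ)]

x_0 = 0.0000, f(x_0) = 0.000000, coefficient = 1
x_1 = 0.4375, f(x_1) = 0.423676, coefficient = 4
x_2 = 0.8750, f(x_2) = 0.767544, coefficient = 2
x_3 = 1.3125, f(x_3) = 0.966827, coefficient = 4
x_4 = 1.7500, f(x_4) = 0.983986, coefficient = 1

I ≈ (0.437500/3) × 8.081084 = 1.178491
Exact value: 1.178246
Error: 0.000245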